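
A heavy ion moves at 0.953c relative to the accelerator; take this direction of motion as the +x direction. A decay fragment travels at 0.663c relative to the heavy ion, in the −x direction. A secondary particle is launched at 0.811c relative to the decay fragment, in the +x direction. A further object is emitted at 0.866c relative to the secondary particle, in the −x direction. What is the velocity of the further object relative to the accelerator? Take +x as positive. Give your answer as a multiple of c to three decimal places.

Apply u = (u' + v)/(1 + u'v/c²) successively, working outward toward the accelerator.
Start: velocity of the heavy ion relative to the accelerator = 0.9530c.
Compose with the decay fragment (u' = -0.663 in the heavy ion frame): u_1 = (-0.663 + 0.953) / (1 + (-0.663)·0.953) = 0.2900/0.3682 = 0.7877.
Compose with the secondary particle (u' = 0.811 in the decay fragment frame): u_2 = (0.811 + 0.788) / (1 + 0.811·0.788) = 1.5987/1.6388 = 0.9755.
Compose with the further object (u' = -0.866 in the secondary particle frame): u_3 = (-0.866 + 0.976) / (1 + (-0.866)·0.976) = 0.1095/0.1552 = 0.7056.

+0.706c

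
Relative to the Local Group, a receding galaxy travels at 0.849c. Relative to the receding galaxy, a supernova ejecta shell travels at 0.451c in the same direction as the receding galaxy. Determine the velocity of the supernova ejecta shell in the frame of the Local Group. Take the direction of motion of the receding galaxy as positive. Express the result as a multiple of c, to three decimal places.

With v = 0.849 and u' = 0.451 (in units of c),
u = (u' + v)/(1 + u'v/c²):
u = (0.451 + 0.849) / (1 + 0.451·0.849) = 1.3000/1.3829 = 0.9401
(Galilean addition would give +1.300c, exceeding c.)

0.940c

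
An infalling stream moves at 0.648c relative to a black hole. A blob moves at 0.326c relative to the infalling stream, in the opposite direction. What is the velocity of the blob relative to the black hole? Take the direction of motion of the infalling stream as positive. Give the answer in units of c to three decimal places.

With v = 0.648 and u' = -0.326 (in units of c),
u = (u' + v)/(1 + u'v/c²):
u = (-0.326 + 0.648) / (1 + (-0.326)·0.648) = 0.3220/0.7888 = 0.4082
(Galilean addition would give +0.322c.)

+0.408c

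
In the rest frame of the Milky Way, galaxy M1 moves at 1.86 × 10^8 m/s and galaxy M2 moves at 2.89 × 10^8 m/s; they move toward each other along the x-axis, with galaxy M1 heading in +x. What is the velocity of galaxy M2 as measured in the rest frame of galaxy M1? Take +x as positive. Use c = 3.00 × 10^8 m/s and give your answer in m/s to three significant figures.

β_A = 0.620, β_B = -0.963 (dividing each by c = 3.00 × 10^8 m/s).
Transform to A's frame with the inverse velocity-addition law: u' = (u − v)/(1 − uv/c²), taking u = β_B and v = β_A.
u' = (-0.963 − 0.620) / (1 − (0.620)(-0.963)) = -1.5833/1.5973 = -0.9913.
u' = -0.9913 × 3.00 × 10^8 m/s.

-2.97 × 10^8 m/s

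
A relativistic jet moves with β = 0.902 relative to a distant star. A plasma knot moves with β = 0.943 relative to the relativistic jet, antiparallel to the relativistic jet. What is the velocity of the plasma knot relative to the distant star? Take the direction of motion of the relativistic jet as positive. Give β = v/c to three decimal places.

With v = 0.902 and u' = -0.943 (in units of c),
u = (u' + v)/(1 + u'v/c²):
u = (-0.943 + 0.902) / (1 + (-0.943)·0.902) = -0.0410/0.1494 = -0.2744

β = -0.274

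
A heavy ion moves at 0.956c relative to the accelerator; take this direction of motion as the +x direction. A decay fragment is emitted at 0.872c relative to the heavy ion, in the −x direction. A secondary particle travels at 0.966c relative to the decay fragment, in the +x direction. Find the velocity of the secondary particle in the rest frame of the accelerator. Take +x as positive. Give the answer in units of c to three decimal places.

Apply u = (u' + v)/(1 + u'v/c²) successively, working outward toward the accelerator.
Start: velocity of the heavy ion relative to the accelerator = 0.9560c.
Compose with the decay fragment (u' = -0.872 in the heavy ion frame): u_1 = (-0.872 + 0.956) / (1 + (-0.872)·0.956) = 0.0840/0.1664 = 0.5049.
Compose with the secondary particle (u' = 0.966 in the decay fragment frame): u_2 = (0.966 + 0.505) / (1 + 0.966·0.505) = 1.4709/1.4877 = 0.9887.

+0.989c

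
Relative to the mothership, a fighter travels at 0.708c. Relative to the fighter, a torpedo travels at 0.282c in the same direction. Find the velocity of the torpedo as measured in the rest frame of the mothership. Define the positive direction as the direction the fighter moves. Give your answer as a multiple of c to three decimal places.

With v = 0.708 and u' = 0.282 (in units of c),
u = (u' + v)/(1 + u'v/c²):
u = (0.282 + 0.708) / (1 + 0.282·0.708) = 0.9900/1.1997 = 0.8252
(Galilean addition would give +0.990c.)

0.825c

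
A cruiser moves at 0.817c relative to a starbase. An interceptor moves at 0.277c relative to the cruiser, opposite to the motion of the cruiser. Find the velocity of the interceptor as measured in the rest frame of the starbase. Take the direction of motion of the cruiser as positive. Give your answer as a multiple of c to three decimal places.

With v = 0.817 and u' = -0.277 (in units of c),
u = (u' + v)/(1 + u'v/c²):
u = (-0.277 + 0.817) / (1 + (-0.277)·0.817) = 0.5400/0.7737 = 0.6980

+0.698c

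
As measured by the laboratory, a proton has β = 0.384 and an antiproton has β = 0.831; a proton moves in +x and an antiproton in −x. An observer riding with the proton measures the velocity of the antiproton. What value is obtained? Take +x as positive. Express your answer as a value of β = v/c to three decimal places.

β_A = 0.384, β_B = -0.831.
Transform to A's frame with the inverse velocity-addition law: u' = (u − v)/(1 − uv/c²), taking u = β_B and v = β_A.
u' = (-0.831 − 0.384) / (1 − (0.384)(-0.831)) = -1.2150/1.3191 = -0.9211.

β = -0.921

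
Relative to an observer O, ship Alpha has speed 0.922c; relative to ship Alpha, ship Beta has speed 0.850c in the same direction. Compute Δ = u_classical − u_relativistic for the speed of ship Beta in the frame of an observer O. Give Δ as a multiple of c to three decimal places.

Δ = 0.779c

Galilean: u_cl = 0.850 + 0.922 = 1.7720.
Relativistic: u_rel = (0.850 + 0.922) / (1 + 0.850·0.922) = 1.7720/1.7837 = 0.9934.
Δ = 1.7720 − 0.9934 = 0.7786.
(The classical prediction exceeds c; the relativistic result does not.)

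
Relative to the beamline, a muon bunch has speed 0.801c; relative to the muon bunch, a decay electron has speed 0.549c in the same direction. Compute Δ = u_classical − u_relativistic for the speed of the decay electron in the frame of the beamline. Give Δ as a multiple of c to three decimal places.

Galilean: u_cl = 0.549 + 0.801 = 1.3500.
Relativistic: u_rel = (0.549 + 0.801) / (1 + 0.549·0.801) = 1.3500/1.4397 = 0.9377.
Δ = 1.3500 − 0.9377 = 0.4123.
(The classical prediction exceeds c; the relativistic result does not.)

Δ = 0.412c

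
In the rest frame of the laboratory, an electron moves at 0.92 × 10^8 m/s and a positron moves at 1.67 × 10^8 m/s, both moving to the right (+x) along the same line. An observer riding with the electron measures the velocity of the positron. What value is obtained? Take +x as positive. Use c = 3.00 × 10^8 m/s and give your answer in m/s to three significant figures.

+9.04 × 10^7 m/s

β_A = 0.307, β_B = 0.557 (dividing each by c = 3.00 × 10^8 m/s).
Transform to A's frame with the inverse velocity-addition law: u' = (u − v)/(1 − uv/c²), taking u = β_B and v = β_A.
u' = (0.557 − 0.307) / (1 − (0.307)(0.557)) = 0.2500/0.8293 = 0.3015.
u' = 0.3015 × 3.00 × 10^8 m/s.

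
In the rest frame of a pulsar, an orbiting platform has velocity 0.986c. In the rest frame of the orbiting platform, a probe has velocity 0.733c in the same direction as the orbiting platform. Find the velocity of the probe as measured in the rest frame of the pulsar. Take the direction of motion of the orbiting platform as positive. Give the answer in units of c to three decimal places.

0.998c

With v = 0.986 and u' = 0.733 (in units of c),
u = (u' + v)/(1 + u'v/c²):
u = (0.733 + 0.986) / (1 + 0.733·0.986) = 1.7190/1.7227 = 0.9978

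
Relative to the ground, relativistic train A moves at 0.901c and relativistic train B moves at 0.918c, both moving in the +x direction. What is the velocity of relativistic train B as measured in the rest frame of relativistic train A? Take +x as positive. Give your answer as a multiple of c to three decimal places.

β_A = 0.901, β_B = 0.918.
Transform to A's frame with the inverse velocity-addition law: u' = (u − v)/(1 − uv/c²), taking u = β_B and v = β_A.
u' = (0.918 − 0.901) / (1 − (0.901)(0.918)) = 0.0170/0.1729 = 0.0983.

+0.098c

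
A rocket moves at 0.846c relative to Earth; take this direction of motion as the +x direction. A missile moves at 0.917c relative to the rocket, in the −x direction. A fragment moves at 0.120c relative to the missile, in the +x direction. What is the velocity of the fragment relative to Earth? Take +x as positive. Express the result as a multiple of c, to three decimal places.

Apply u = (u' + v)/(1 + u'v/c²) successively, working outward toward Earth.
Start: velocity of the rocket relative to Earth = 0.8460c.
Compose with the missile (u' = -0.917 in the rocket frame): u_1 = (-0.917 + 0.846) / (1 + (-0.917)·0.846) = -0.0710/0.2242 = -0.3167.
Compose with the fragment (u' = 0.120 in the missile frame): u_2 = (0.120 + (-0.317)) / (1 + 0.120·(-0.317)) = -0.1967/0.9620 = -0.2044.

-0.204c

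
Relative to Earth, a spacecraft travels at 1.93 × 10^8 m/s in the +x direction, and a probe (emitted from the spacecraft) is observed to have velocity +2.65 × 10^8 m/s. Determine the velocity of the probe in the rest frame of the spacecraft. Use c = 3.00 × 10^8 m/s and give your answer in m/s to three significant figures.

+1.67 × 10^8 m/s

v = 0.643c, u = 0.883c.
Invert the composition law: u' = (u − v)/(1 − uv/c²).
u' = (0.883 − 0.643) / (1 − (0.883)(0.643)) = 0.2400/0.4317 = 0.5559.
u' = 0.5559 × 3.00 × 10^8 m/s.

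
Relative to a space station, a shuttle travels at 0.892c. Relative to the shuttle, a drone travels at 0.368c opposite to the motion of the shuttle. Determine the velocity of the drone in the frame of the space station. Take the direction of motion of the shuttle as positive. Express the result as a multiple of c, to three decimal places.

With v = 0.892 and u' = -0.368 (in units of c),
u = (u' + v)/(1 + u'v/c²):
u = (-0.368 + 0.892) / (1 + (-0.368)·0.892) = 0.5240/0.6717 = 0.7801

+0.780c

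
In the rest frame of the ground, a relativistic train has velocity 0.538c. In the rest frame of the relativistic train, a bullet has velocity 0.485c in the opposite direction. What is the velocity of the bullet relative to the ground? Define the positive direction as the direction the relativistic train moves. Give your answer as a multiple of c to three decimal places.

With v = 0.538 and u' = -0.485 (in units of c),
u = (u' + v)/(1 + u'v/c²):
u = (-0.485 + 0.538) / (1 + (-0.485)·0.538) = 0.0530/0.7391 = 0.0717
(Galilean addition would give +0.053c.)

+0.072c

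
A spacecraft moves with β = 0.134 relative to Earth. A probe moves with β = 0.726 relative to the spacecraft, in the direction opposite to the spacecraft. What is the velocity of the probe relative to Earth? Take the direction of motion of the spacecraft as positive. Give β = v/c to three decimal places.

With v = 0.134 and u' = -0.726 (in units of c),
u = (u' + v)/(1 + u'v/c²):
u = (-0.726 + 0.134) / (1 + (-0.726)·0.134) = -0.5920/0.9027 = -0.6558

β = -0.656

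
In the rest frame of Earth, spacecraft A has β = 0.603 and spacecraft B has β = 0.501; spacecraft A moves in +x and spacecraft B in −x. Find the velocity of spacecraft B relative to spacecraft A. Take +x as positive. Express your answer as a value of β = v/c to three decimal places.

β = -0.848

β_A = 0.603, β_B = -0.501.
Transform to A's frame with the inverse velocity-addition law: u' = (u − v)/(1 − uv/c²), taking u = β_B and v = β_A.
u' = (-0.501 − 0.603) / (1 − (0.603)(-0.501)) = -1.1040/1.3021 = -0.8479.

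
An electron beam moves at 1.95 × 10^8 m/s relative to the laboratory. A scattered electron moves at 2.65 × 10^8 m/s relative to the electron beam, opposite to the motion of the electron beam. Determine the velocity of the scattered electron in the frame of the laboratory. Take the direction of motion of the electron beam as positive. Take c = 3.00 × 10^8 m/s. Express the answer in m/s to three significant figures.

In units of c (dividing by 3.00 × 10^8 m/s): v = 0.650, u' = -0.883.
u = (u' + v)/(1 + u'v/c²):
u = (-0.883 + 0.650) / (1 + (-0.883)·0.650) = -0.2333/0.4258 = -0.5479
(Galilean addition would give -0.233c.)
Converting back: u = -0.5479 × 3.00 × 10^8 m/s.

-1.64 × 10^8 m/s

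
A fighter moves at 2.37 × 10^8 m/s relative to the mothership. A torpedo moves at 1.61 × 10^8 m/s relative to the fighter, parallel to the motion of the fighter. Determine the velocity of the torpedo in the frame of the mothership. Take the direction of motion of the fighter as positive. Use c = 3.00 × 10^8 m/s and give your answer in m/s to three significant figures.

2.80 × 10^8 m/s

In units of c (dividing by 3.00 × 10^8 m/s): v = 0.790, u' = 0.537.
u = (u' + v)/(1 + u'v/c²):
u = (0.537 + 0.790) / (1 + 0.537·0.790) = 1.3267/1.4240 = 0.9317
(Galilean addition would give +1.327c, exceeding c.)
Converting back: u = 0.9317 × 3.00 × 10^8 m/s.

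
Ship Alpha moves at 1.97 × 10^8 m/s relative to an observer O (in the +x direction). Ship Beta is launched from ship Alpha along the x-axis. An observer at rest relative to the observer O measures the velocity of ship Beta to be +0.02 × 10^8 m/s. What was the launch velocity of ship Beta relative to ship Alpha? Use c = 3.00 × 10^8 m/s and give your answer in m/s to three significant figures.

-1.96 × 10^8 m/s

v = 0.657c, u = 0.007c.
Invert the composition law: u' = (u − v)/(1 − uv/c²).
u' = (0.007 − 0.657) / (1 − (0.007)(0.657)) = -0.6500/0.9956 = -0.6529.
u' = -0.6529 × 3.00 × 10^8 m/s.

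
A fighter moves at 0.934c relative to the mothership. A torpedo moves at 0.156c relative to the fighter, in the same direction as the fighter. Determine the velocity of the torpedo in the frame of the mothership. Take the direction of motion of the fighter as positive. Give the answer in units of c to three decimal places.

With v = 0.934 and u' = 0.156 (in units of c),
u = (u' + v)/(1 + u'v/c²):
u = (0.156 + 0.934) / (1 + 0.156·0.934) = 1.0900/1.1457 = 0.9514
(Galilean addition would give +1.090c, exceeding c.)

0.951c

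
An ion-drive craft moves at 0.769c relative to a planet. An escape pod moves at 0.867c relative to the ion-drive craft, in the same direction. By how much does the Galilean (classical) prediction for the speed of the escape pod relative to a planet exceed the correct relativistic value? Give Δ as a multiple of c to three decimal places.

Δ = 0.654c

Galilean: u_cl = 0.867 + 0.769 = 1.6360.
Relativistic: u_rel = (0.867 + 0.769) / (1 + 0.867·0.769) = 1.6360/1.6667 = 0.9816.
Δ = 1.6360 − 0.9816 = 0.6544.
(The classical prediction exceeds c; the relativistic result does not.)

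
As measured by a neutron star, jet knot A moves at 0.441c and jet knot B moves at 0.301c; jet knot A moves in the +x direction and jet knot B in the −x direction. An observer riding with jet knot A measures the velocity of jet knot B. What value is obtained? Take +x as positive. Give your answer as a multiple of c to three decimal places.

-0.655c

β_A = 0.441, β_B = -0.301.
Transform to A's frame with the inverse velocity-addition law: u' = (u − v)/(1 − uv/c²), taking u = β_B and v = β_A.
u' = (-0.301 − 0.441) / (1 − (0.441)(-0.301)) = -0.7420/1.1327 = -0.6550.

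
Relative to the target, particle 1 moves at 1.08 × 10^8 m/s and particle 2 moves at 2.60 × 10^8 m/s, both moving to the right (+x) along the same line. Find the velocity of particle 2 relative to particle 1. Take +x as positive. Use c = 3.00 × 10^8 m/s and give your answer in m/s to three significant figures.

+2.21 × 10^8 m/s

β_A = 0.360, β_B = 0.867 (dividing each by c = 3.00 × 10^8 m/s).
Transform to A's frame with the inverse velocity-addition law: u' = (u − v)/(1 − uv/c²), taking u = β_B and v = β_A.
u' = (0.867 − 0.360) / (1 − (0.360)(0.867)) = 0.5067/0.6880 = 0.7364.
u' = 0.7364 × 3.00 × 10^8 m/s.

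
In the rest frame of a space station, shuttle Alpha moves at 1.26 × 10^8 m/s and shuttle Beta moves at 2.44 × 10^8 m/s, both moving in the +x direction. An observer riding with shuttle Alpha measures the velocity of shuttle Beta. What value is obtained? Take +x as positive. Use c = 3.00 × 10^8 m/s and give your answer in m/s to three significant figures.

β_A = 0.420, β_B = 0.813 (dividing each by c = 3.00 × 10^8 m/s).
Transform to A's frame with the inverse velocity-addition law: u' = (u − v)/(1 − uv/c²), taking u = β_B and v = β_A.
u' = (0.813 − 0.420) / (1 − (0.420)(0.813)) = 0.3933/0.6584 = 0.5974.
u' = 0.5974 × 3.00 × 10^8 m/s.

+1.79 × 10^8 m/s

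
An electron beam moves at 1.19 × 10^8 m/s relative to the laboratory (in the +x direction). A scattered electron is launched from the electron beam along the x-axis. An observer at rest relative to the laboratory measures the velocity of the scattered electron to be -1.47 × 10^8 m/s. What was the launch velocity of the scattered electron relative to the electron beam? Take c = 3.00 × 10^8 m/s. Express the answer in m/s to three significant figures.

-2.23 × 10^8 m/s

v = 0.397c, u = -0.490c.
Invert the composition law: u' = (u − v)/(1 − uv/c²).
u' = (-0.490 − 0.397) / (1 − (-0.490)(0.397)) = -0.8867/1.1944 = -0.7424.
u' = -0.7424 × 3.00 × 10^8 m/s.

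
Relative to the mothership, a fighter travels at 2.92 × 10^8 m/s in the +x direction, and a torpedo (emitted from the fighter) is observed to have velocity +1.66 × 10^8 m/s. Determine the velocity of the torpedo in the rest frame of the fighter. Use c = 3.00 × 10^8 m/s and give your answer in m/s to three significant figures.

v = 0.973c, u = 0.553c.
Invert the composition law: u' = (u − v)/(1 − uv/c²).
u' = (0.553 − 0.973) / (1 − (0.553)(0.973)) = -0.4200/0.4614 = -0.9102.
u' = -0.9102 × 3.00 × 10^8 m/s.

-2.73 × 10^8 m/s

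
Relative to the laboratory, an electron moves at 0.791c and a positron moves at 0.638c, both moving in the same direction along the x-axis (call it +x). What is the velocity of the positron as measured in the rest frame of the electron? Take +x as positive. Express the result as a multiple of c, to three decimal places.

-0.309c

β_A = 0.791, β_B = 0.638.
Transform to A's frame with the inverse velocity-addition law: u' = (u − v)/(1 − uv/c²), taking u = β_B and v = β_A.
u' = (0.638 − 0.791) / (1 − (0.791)(0.638)) = -0.1530/0.4953 = -0.3089.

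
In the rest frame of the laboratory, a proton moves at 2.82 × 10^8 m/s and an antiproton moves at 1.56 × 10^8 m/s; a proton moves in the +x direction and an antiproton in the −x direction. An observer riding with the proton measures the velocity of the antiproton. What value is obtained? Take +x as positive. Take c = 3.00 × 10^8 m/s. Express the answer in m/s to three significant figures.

β_A = 0.940, β_B = -0.520 (dividing each by c = 3.00 × 10^8 m/s).
Transform to A's frame with the inverse velocity-addition law: u' = (u − v)/(1 − uv/c²), taking u = β_B and v = β_A.
u' = (-0.520 − 0.940) / (1 − (0.940)(-0.520)) = -1.4600/1.4888 = -0.9807.
u' = -0.9807 × 3.00 × 10^8 m/s.

-2.94 × 10^8 m/s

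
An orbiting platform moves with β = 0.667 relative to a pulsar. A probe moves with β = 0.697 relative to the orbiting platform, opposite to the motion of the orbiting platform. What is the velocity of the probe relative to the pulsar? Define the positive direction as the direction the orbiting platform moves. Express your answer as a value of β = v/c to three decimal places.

β = -0.056

With v = 0.667 and u' = -0.697 (in units of c),
u = (u' + v)/(1 + u'v/c²):
u = (-0.697 + 0.667) / (1 + (-0.697)·0.667) = -0.0300/0.5351 = -0.0561
(Galilean addition would give -0.030c.)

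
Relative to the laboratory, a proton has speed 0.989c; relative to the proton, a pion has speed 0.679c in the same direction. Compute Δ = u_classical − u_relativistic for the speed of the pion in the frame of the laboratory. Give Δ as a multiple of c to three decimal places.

Δ = 0.670c

Galilean: u_cl = 0.679 + 0.989 = 1.6680.
Relativistic: u_rel = (0.679 + 0.989) / (1 + 0.679·0.989) = 1.6680/1.6715 = 0.9979.
Δ = 1.6680 − 0.9979 = 0.6701.
(The classical prediction exceeds c; the relativistic result does not.)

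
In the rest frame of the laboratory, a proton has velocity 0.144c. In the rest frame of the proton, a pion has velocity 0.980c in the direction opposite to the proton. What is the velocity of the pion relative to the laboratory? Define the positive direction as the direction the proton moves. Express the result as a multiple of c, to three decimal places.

With v = 0.144 and u' = -0.980 (in units of c),
u = (u' + v)/(1 + u'v/c²):
u = (-0.980 + 0.144) / (1 + (-0.980)·0.144) = -0.8360/0.8589 = -0.9734

-0.973c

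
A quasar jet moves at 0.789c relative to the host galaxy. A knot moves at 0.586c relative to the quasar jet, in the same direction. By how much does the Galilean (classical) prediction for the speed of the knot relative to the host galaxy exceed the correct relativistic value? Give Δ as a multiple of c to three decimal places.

Δ = 0.435c

Galilean: u_cl = 0.586 + 0.789 = 1.3750.
Relativistic: u_rel = (0.586 + 0.789) / (1 + 0.586·0.789) = 1.3750/1.4624 = 0.9403.
Δ = 1.3750 − 0.9403 = 0.4347.
(The classical prediction exceeds c; the relativistic result does not.)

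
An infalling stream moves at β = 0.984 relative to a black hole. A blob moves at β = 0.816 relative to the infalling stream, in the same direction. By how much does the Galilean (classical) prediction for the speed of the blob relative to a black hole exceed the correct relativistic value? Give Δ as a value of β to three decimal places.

Galilean: u_cl = 0.816 + 0.984 = 1.8000.
Relativistic: u_rel = (0.816 + 0.984) / (1 + 0.816·0.984) = 1.8000/1.8029 = 0.9984.
Δ = 1.8000 − 0.9984 = 0.8016.
(The classical prediction exceeds c; the relativistic result does not.)

Δ = 0.802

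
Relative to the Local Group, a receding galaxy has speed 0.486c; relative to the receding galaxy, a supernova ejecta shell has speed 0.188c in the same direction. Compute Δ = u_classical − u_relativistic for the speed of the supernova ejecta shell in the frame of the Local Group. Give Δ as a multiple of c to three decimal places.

Δ = 0.056c

Galilean: u_cl = 0.188 + 0.486 = 0.6740.
Relativistic: u_rel = (0.188 + 0.486) / (1 + 0.188·0.486) = 0.6740/1.0914 = 0.6176.
Δ = 0.6740 − 0.6176 = 0.0564.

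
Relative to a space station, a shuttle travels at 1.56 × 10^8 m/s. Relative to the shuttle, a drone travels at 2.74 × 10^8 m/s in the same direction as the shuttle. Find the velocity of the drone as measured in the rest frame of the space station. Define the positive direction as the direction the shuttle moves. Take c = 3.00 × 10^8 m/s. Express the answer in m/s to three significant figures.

2.92 × 10^8 m/s

In units of c (dividing by 3.00 × 10^8 m/s): v = 0.520, u' = 0.913.
u = (u' + v)/(1 + u'v/c²):
u = (0.913 + 0.520) / (1 + 0.913·0.520) = 1.4333/1.4749 = 0.9718
Converting back: u = 0.9718 × 3.00 × 10^8 m/s.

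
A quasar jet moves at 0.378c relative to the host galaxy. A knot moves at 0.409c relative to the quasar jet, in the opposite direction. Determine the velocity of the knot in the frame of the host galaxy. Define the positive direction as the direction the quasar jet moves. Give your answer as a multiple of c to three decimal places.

-0.037c

With v = 0.378 and u' = -0.409 (in units of c),
u = (u' + v)/(1 + u'v/c²):
u = (-0.409 + 0.378) / (1 + (-0.409)·0.378) = -0.0310/0.8454 = -0.0367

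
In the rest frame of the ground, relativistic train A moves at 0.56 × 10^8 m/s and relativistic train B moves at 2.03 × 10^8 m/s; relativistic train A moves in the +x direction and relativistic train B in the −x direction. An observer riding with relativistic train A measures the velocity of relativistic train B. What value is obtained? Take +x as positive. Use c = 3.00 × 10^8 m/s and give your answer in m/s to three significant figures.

-2.30 × 10^8 m/s

β_A = 0.187, β_B = -0.677 (dividing each by c = 3.00 × 10^8 m/s).
Transform to A's frame with the inverse velocity-addition law: u' = (u − v)/(1 − uv/c²), taking u = β_B and v = β_A.
u' = (-0.677 − 0.187) / (1 − (0.187)(-0.677)) = -0.8633/1.1263 = -0.7665.
u' = -0.7665 × 3.00 × 10^8 m/s.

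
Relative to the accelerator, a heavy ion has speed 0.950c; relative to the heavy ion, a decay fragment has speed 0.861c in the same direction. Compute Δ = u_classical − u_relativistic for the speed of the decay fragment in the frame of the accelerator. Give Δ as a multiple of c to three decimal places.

Δ = 0.815c

Galilean: u_cl = 0.861 + 0.950 = 1.8110.
Relativistic: u_rel = (0.861 + 0.950) / (1 + 0.861·0.950) = 1.8110/1.8179 = 0.9962.
Δ = 1.8110 − 0.9962 = 0.8148.
(The classical prediction exceeds c; the relativistic result does not.)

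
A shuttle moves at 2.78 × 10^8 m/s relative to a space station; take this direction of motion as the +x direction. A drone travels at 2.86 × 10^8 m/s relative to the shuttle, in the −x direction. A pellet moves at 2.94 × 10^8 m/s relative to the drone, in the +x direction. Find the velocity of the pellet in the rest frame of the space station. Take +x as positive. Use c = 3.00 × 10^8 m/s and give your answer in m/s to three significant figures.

+2.90 × 10^8 m/s

Apply u = (u' + v)/(1 + u'v/c²) successively, working outward toward the space station.
(Dividing each given speed by c = 3.00 × 10^8 m/s to work in units of c.)
Start: velocity of the shuttle relative to the space station = 0.9267c.
Compose with the drone (u' = -0.953 in the shuttle frame): u_1 = (-0.953 + 0.927) / (1 + (-0.953)·0.927) = -0.0267/0.1166 = -0.2287.
Compose with the pellet (u' = 0.980 in the drone frame): u_2 = (0.980 + (-0.229)) / (1 + 0.980·(-0.229)) = 0.7513/0.7758 = 0.9683.
So u = 0.9683 × 3.00 × 10^8 m/s.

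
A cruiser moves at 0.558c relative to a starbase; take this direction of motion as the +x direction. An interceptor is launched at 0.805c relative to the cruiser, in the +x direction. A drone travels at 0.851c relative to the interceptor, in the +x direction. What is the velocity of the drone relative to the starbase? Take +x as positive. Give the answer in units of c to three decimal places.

Apply u = (u' + v)/(1 + u'v/c²) successively, working outward toward the starbase.
Start: velocity of the cruiser relative to the starbase = 0.5580c.
Compose with the interceptor (u' = 0.805 in the cruiser frame): u_1 = (0.805 + 0.558) / (1 + 0.805·0.558) = 1.3630/1.4492 = 0.9405.
Compose with the drone (u' = 0.851 in the interceptor frame): u_2 = (0.851 + 0.941) / (1 + 0.851·0.941) = 1.7915/1.8004 = 0.9951.

0.995c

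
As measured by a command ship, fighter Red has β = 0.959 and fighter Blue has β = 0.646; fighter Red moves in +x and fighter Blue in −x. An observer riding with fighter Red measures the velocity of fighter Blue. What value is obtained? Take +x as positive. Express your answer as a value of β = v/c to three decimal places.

β_A = 0.959, β_B = -0.646.
Transform to A's frame with the inverse velocity-addition law: u' = (u − v)/(1 − uv/c²), taking u = β_B and v = β_A.
u' = (-0.646 − 0.959) / (1 − (0.959)(-0.646)) = -1.6050/1.6195 = -0.9910.

β = -0.991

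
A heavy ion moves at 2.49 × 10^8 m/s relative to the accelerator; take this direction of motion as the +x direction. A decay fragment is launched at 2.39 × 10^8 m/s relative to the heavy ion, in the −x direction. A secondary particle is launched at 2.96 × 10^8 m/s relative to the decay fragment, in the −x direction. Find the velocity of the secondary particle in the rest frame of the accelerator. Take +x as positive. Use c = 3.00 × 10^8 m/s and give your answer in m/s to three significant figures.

-2.95 × 10^8 m/s

Apply u = (u' + v)/(1 + u'v/c²) successively, working outward toward the accelerator.
(Dividing each given speed by c = 3.00 × 10^8 m/s to work in units of c.)
Start: velocity of the heavy ion relative to the accelerator = 0.8300c.
Compose with the decay fragment (u' = -0.797 in the heavy ion frame): u_1 = (-0.797 + 0.830) / (1 + (-0.797)·0.830) = 0.0333/0.3388 = 0.0984.
Compose with the secondary particle (u' = -0.987 in the decay fragment frame): u_2 = (-0.987 + 0.098) / (1 + (-0.987)·0.098) = -0.8883/0.9029 = -0.9838.
So u = -0.9838 × 3.00 × 10^8 m/s.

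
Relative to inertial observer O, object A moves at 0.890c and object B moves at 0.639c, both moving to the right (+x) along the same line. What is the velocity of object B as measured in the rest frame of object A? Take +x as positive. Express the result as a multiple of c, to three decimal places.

β_A = 0.890, β_B = 0.639.
Transform to A's frame with the inverse velocity-addition law: u' = (u − v)/(1 − uv/c²), taking u = β_B and v = β_A.
u' = (0.639 − 0.890) / (1 − (0.890)(0.639)) = -0.2510/0.4313 = -0.5820.

-0.582c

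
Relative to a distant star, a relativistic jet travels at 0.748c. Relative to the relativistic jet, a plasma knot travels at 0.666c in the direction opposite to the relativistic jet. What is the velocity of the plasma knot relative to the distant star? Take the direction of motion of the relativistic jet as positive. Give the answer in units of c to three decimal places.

With v = 0.748 and u' = -0.666 (in units of c),
u = (u' + v)/(1 + u'v/c²):
u = (-0.666 + 0.748) / (1 + (-0.666)·0.748) = 0.0820/0.5018 = 0.1634

+0.163c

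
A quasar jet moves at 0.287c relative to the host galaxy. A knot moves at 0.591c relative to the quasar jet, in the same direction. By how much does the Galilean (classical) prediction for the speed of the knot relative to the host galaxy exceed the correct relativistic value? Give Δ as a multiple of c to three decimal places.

Δ = 0.127c

Galilean: u_cl = 0.591 + 0.287 = 0.8780.
Relativistic: u_rel = (0.591 + 0.287) / (1 + 0.591·0.287) = 0.8780/1.1696 = 0.7507.
Δ = 0.8780 − 0.7507 = 0.1273.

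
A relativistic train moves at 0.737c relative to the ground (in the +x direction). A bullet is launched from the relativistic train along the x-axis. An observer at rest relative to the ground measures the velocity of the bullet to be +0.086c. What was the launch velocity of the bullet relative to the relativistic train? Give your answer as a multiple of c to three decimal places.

Invert the composition law: u' = (u − v)/(1 − uv/c²).
u' = (0.086 − 0.737) / (1 − (0.086)(0.737)) = -0.6510/0.9366 = -0.6951.

-0.695c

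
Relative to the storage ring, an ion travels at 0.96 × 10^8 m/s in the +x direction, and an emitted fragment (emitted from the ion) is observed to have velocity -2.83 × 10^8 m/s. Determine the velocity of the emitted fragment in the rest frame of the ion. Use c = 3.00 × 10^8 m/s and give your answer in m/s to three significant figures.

v = 0.320c, u = -0.943c.
Invert the composition law: u' = (u − v)/(1 − uv/c²).
u' = (-0.943 − 0.320) / (1 − (-0.943)(0.320)) = -1.2633/1.3019 = -0.9704.
u' = -0.9704 × 3.00 × 10^8 m/s.

-2.91 × 10^8 m/s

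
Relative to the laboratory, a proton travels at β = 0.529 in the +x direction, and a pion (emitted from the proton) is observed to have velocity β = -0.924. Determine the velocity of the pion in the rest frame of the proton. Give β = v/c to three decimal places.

Invert the composition law: u' = (u − v)/(1 − uv/c²).
u' = (-0.924 − 0.529) / (1 − (-0.924)(0.529)) = -1.4530/1.4888 = -0.9760.

β = -0.976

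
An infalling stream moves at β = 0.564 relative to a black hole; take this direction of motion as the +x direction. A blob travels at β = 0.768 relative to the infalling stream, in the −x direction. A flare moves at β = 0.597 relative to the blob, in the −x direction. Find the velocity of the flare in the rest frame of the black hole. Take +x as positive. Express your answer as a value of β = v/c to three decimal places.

β = -0.788

Apply u = (u' + v)/(1 + u'v/c²) successively, working outward toward the black hole.
Start: velocity of the infalling stream relative to the black hole = 0.5640c.
Compose with the blob (u' = -0.768 in the infalling stream frame): u_1 = (-0.768 + 0.564) / (1 + (-0.768)·0.564) = -0.2040/0.5668 = -0.3599.
Compose with the flare (u' = -0.597 in the blob frame): u_2 = (-0.597 + (-0.360)) / (1 + (-0.597)·(-0.360)) = -0.9569/1.2149 = -0.7877.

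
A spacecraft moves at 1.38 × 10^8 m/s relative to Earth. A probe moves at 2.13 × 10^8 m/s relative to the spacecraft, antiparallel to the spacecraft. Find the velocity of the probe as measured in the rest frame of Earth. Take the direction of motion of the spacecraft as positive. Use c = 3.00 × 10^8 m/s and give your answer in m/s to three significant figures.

In units of c (dividing by 3.00 × 10^8 m/s): v = 0.460, u' = -0.710.
u = (u' + v)/(1 + u'v/c²):
u = (-0.710 + 0.460) / (1 + (-0.710)·0.460) = -0.2500/0.6734 = -0.3713
Converting back: u = -0.3713 × 3.00 × 10^8 m/s.

-1.11 × 10^8 m/s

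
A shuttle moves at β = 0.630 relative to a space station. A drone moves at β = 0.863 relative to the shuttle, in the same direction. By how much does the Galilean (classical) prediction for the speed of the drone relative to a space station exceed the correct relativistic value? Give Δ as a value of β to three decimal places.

Galilean: u_cl = 0.863 + 0.630 = 1.4930.
Relativistic: u_rel = (0.863 + 0.630) / (1 + 0.863·0.630) = 1.4930/1.5437 = 0.9672.
Δ = 1.4930 − 0.9672 = 0.5258.
(The classical prediction exceeds c; the relativistic result does not.)

Δ = 0.526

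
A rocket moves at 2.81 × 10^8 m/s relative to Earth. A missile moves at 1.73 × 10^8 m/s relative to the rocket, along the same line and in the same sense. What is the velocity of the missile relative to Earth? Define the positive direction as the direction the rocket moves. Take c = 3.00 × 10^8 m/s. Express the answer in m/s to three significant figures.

In units of c (dividing by 3.00 × 10^8 m/s): v = 0.937, u' = 0.577.
u = (u' + v)/(1 + u'v/c²):
u = (0.577 + 0.937) / (1 + 0.577·0.937) = 1.5133/1.5401 = 0.9826
Converting back: u = 0.9826 × 3.00 × 10^8 m/s.

2.95 × 10^8 m/s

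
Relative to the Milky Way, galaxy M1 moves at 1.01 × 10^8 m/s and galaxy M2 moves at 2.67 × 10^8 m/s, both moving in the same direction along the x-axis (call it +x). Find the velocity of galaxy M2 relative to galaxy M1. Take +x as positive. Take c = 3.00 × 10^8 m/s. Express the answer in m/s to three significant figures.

β_A = 0.337, β_B = 0.890 (dividing each by c = 3.00 × 10^8 m/s).
Transform to A's frame with the inverse velocity-addition law: u' = (u − v)/(1 − uv/c²), taking u = β_B and v = β_A.
u' = (0.890 − 0.337) / (1 − (0.337)(0.890)) = 0.5533/0.7004 = 0.7901.
u' = 0.7901 × 3.00 × 10^8 m/s.

+2.37 × 10^8 m/s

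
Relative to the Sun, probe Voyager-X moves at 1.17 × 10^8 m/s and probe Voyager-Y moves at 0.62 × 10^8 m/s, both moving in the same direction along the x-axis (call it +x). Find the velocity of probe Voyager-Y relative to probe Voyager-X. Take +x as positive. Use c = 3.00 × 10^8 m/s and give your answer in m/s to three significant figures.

β_A = 0.390, β_B = 0.207 (dividing each by c = 3.00 × 10^8 m/s).
Transform to A's frame with the inverse velocity-addition law: u' = (u − v)/(1 − uv/c²), taking u = β_B and v = β_A.
u' = (0.207 − 0.390) / (1 − (0.390)(0.207)) = -0.1833/0.9194 = -0.1994.
u' = -0.1994 × 3.00 × 10^8 m/s.

-5.98 × 10^7 m/s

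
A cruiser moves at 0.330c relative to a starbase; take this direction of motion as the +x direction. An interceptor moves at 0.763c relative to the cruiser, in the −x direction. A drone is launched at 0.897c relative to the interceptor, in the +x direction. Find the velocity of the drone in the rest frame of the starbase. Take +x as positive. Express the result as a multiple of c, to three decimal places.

Apply u = (u' + v)/(1 + u'v/c²) successively, working outward toward the starbase.
Start: velocity of the cruiser relative to the starbase = 0.3300c.
Compose with the interceptor (u' = -0.763 in the cruiser frame): u_1 = (-0.763 + 0.330) / (1 + (-0.763)·0.330) = -0.4330/0.7482 = -0.5787.
Compose with the drone (u' = 0.897 in the interceptor frame): u_2 = (0.897 + (-0.579)) / (1 + 0.897·(-0.579)) = 0.3183/0.4809 = 0.6619.

+0.662c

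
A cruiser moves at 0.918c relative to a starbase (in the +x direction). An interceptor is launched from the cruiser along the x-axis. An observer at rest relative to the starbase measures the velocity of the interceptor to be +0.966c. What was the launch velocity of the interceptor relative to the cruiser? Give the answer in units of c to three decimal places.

Invert the composition law: u' = (u − v)/(1 − uv/c²).
u' = (0.966 − 0.918) / (1 − (0.966)(0.918)) = 0.0480/0.1132 = 0.4240.

+0.424c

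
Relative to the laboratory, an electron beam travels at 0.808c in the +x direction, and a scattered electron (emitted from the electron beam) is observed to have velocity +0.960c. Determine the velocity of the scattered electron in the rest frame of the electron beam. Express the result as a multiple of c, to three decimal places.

+0.678c

Invert the composition law: u' = (u − v)/(1 − uv/c²).
u' = (0.960 − 0.808) / (1 − (0.960)(0.808)) = 0.1520/0.2243 = 0.6776.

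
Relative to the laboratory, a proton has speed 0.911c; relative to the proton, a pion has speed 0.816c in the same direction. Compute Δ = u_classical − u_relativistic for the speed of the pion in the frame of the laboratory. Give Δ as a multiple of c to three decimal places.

Galilean: u_cl = 0.816 + 0.911 = 1.7270.
Relativistic: u_rel = (0.816 + 0.911) / (1 + 0.816·0.911) = 1.7270/1.7434 = 0.9906.
Δ = 1.7270 − 0.9906 = 0.7364.
(The classical prediction exceeds c; the relativistic result does not.)

Δ = 0.736c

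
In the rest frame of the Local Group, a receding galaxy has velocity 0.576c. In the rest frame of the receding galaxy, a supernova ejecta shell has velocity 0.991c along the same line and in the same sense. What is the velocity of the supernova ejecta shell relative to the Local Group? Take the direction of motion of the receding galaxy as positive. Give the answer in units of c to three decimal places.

With v = 0.576 and u' = 0.991 (in units of c),
u = (u' + v)/(1 + u'v/c²):
u = (0.991 + 0.576) / (1 + 0.991·0.576) = 1.5670/1.5708 = 0.9976
(Galilean addition would give +1.567c, exceeding c.)

0.998c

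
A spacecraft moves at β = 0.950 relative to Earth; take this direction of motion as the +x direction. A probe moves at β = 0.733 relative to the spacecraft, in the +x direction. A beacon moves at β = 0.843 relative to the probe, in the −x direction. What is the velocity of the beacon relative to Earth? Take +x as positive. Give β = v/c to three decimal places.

Apply u = (u' + v)/(1 + u'v/c²) successively, working outward toward Earth.
Start: velocity of the spacecraft relative to Earth = 0.9500c.
Compose with the probe (u' = 0.733 in the spacecraft frame): u_1 = (0.733 + 0.950) / (1 + 0.733·0.950) = 1.6830/1.6964 = 0.9921.
Compose with the beacon (u' = -0.843 in the probe frame): u_2 = (-0.843 + 0.992) / (1 + (-0.843)·0.992) = 0.1491/0.1636 = 0.9114.

β = +0.911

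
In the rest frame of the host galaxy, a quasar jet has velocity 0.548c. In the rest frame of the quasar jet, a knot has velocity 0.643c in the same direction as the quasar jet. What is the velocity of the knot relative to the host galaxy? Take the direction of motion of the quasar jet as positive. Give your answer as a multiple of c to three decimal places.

0.881c

With v = 0.548 and u' = 0.643 (in units of c),
u = (u' + v)/(1 + u'v/c²):
u = (0.643 + 0.548) / (1 + 0.643·0.548) = 1.1910/1.3524 = 0.8807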